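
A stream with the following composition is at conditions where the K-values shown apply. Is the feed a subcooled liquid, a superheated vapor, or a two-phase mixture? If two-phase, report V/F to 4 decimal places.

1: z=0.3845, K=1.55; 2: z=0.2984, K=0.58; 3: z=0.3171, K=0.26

ΣzᵢKᵢ = 0.8515; Σzᵢ/Kᵢ = 1.9822.
Since ΣzᵢKᵢ < 1 the mixture is below its bubble point — single liquid phase.

subcooled liquid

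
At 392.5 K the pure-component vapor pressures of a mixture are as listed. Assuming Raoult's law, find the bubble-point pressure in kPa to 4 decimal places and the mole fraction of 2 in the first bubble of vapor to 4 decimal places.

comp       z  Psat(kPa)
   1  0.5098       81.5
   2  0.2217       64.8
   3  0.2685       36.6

At the bubble point ψ → 0, so ΣzᵢKᵢ = 1 with Kᵢ = Pᵢˢᵃᵗ/P ⇒ P = ΣzᵢPᵢˢᵃᵗ.
P = 0.5098·81.5 + 0.2217·64.8 + 0.2685·36.6 = 65.7420 kPa
yᵢ = zᵢPᵢˢᵃᵗ/P ⇒ y_2 = 0.2217·64.8/65.7420 = 0.2185

Pbub = 65.7420 kPa, y_2 = 0.2185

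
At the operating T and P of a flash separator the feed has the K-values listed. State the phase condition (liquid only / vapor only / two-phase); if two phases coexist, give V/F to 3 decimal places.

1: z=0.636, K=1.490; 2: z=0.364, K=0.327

two-phase, V/F = 0.202

ΣzᵢKᵢ = 1.067; Σzᵢ/Kᵢ = 1.540.
Both exceed 1, so a two-phase solution exists.
Let ψ = V/F and solve Σ zᵢ(Kᵢ−1)/(1+ψ(Kᵢ−1)) = 0.
Binary case is linear: z₁(K₁−1)(1+ψ(K₂−1)) + z₂(K₂−1)(1+ψ(K₁−1)) = 0
⇒ ψ = [z₁(K₁−1)+z₂(K₂−1)] / [−(K₁−1)(K₂−1)] = 0.0667/0.3298 = 0.202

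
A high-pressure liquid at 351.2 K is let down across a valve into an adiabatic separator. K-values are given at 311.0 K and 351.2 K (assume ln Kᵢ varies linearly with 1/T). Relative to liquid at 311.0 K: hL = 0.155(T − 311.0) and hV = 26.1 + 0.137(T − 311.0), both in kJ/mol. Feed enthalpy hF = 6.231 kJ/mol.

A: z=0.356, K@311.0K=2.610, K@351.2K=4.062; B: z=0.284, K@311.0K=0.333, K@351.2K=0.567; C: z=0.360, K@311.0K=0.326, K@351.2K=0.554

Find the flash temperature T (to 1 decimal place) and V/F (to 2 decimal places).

T = 317.3 K, V/F = 0.20

Adiabatic flash: solve Rachford–Rice at each trial T, then check hF = ψ·hV(T) + (1−ψ)·hL(T).
  T = 311.0 K: K = (2.610, 0.333, 0.326), RR gives ψ = 0.131, H_out = 3.409 kJ/mol
  T = 351.2 K: K = (4.062, 0.567, 0.554), RR gives ψ = 0.598, H_out = 21.412 kJ/mol
  T = 331.1 K: K = (3.300, 0.442, 0.432), RR gives ψ = 0.351, H_out = 12.159 kJ/mol
  T = 321.1 K: K = (2.947, 0.385, 0.377), RR gives ψ = 0.244, H_out = 7.895 kJ/mol
  T = 316.1 K: K = (2.778, 0.359, 0.351), RR gives ψ = 0.189, H_out = 5.717 kJ/mol
  T = 318.6 K: K = (2.862, 0.372, 0.364), RR gives ψ = 0.217, H_out = 6.814 kJ/mol
  T = 317.4 K: K = (2.822, 0.366, 0.358), RR gives ψ = 0.204, H_out = 6.290 kJ/mol
Linear interpolation between T = 316.1 (H_out = 5.717) and T = 317.4 (H_out = 6.290) on hF = 6.231 gives T ≈ 317.3 K, at which ψ = 0.20.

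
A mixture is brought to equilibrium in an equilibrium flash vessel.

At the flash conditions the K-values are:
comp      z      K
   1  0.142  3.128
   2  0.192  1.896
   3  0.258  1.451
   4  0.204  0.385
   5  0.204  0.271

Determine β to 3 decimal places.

β = 0.418

Let β = V/F and solve Σ zᵢ(Kᵢ−1)/(1+β(Kᵢ−1)) = 0.
Check two-phase: ΣzᵢKᵢ = 1.316 > 1 and Σzᵢ/Kᵢ = 1.607 > 1, so g(0) = 0.316 > 0 and g(1) = -0.607 < 0.
Newton iteration, β⁰ = 0.5:
  β = 0.500: g = -0.0550, g' = -0.689 → β = 0.420
  β = 0.420: g = -0.0012, g' = -0.663 → β = 0.418
Converged at β = 0.418.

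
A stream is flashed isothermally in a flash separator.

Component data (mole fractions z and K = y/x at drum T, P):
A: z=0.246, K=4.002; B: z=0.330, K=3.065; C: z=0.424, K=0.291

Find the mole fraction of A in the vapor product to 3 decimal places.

y_A = 0.338

Newton iteration, V/F⁰ = 0.5:
  V/F = 0.500: g = 0.1648, g' = -1.207 → V/F = 0.637
Converged at V/F = 0.637.
Compositions from xᵢ = zᵢ/(1+V/F(Kᵢ−1)), yᵢ = Kᵢxᵢ:
  A: x = 0.084, y = 0.338
  B: x = 0.143, y = 0.437
  C: x = 0.773, y = 0.225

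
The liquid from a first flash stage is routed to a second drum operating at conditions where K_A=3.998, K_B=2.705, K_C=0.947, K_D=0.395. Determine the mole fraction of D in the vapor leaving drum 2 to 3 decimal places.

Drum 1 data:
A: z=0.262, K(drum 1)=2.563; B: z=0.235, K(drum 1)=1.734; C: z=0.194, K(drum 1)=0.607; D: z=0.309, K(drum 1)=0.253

y_D (drum 2) = 0.237

Drum 1:
Newton–Raphson from ψ₁ = 0.5:
  ψ₁ = 0.500: g = -0.1073, g' = -0.755 → ψ₁ = 0.358
  ψ₁ = 0.358: g = -0.0046, g' = -0.704 → ψ₁ = 0.351
Converged at ψ₁ = 0.351.
Drum-1 compositions:
  A: x = 0.169, y = 0.433
  B: x = 0.187, y = 0.324
  C: x = 0.225, y = 0.137
  D: x = 0.419, y = 0.106
Drum-2 feed = drum-1 liquid: z₂ = (0.1691, 0.1868, 0.2251, 0.4190).
Drum 2:
Material balance + equilibrium reduce to Σ zᵢ(Kᵢ−1)/(1+ψ₂(Kᵢ−1)) = 0.
Check two-phase: ΣzᵢKᵢ = 1.560 > 1 and Σzᵢ/Kᵢ = 1.410 > 1, so g(0) = 0.560 > 0 and g(1) = -0.410 < 0.
Iterate (Newton) starting at ψ₂ = 0.5:
  ψ₂ = 0.500: g = -0.0009, g' = -0.718 → ψ₂ = 0.499
Converged at ψ₂ = 0.499.
  A: x = 0.068, y = 0.271
  B: x = 0.101, y = 0.273
  C: x = 0.231, y = 0.219
  D: x = 0.600, y = 0.237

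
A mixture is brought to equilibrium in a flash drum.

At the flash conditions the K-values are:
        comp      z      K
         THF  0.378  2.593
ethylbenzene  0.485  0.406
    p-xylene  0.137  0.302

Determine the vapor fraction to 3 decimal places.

ψ = 0.222

Newton–Raphson from ψ = 0.5:
  ψ = 0.500: g = -0.2215, g' = -0.801 → ψ = 0.223
  ψ = 0.223: g = -0.0014, g' = -0.843 → ψ = 0.222
Converged at ψ = 0.222.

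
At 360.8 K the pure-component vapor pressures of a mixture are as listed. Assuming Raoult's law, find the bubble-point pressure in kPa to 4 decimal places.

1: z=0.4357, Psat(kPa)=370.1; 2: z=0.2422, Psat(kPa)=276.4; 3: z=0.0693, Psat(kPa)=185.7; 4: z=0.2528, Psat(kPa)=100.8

Pbub = 266.5479 kPa

At the bubble point ψ → 0, so ΣzᵢKᵢ = 1 with Kᵢ = Pᵢˢᵃᵗ/P ⇒ P = ΣzᵢPᵢˢᵃᵗ.
P = 0.4357·370.1 + 0.2422·276.4 + 0.0693·185.7 + 0.2528·100.8 = 266.5479 kPa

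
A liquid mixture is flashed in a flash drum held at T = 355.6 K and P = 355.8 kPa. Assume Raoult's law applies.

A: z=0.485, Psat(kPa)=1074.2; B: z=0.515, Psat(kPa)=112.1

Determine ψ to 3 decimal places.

ψ = 0.453

Raoult's law: Kᵢ = Pᵢˢᵃᵗ/P = Pᵢˢᵃᵗ/355.8.
  K_A = 1074.2/355.8 = 3.01911, K_B = 112.1/355.8 = 0.31506
Rachford–Rice: g(ψ) = Σ zᵢ(Kᵢ−1)/(1+ψ(Kᵢ−1)) = 0.
Feasibility: ΣzᵢKᵢ = 1.627, Σzᵢ/Kᵢ = 1.795 — both > 1, two phases present.
Binary case is linear: z₁(K₁−1)(1+ψ(K₂−1)) + z₂(K₂−1)(1+ψ(K₁−1)) = 0
⇒ ψ = [z₁(K₁−1)+z₂(K₂−1)] / [−(K₁−1)(K₂−1)] = 0.6265/1.3830 = 0.453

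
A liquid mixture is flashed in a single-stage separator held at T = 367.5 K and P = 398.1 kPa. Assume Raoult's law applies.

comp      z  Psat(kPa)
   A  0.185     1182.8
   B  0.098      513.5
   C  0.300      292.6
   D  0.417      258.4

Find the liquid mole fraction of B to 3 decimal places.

x_B = 0.090

Raoult's law: Kᵢ = Pᵢˢᵃᵗ/P = Pᵢˢᵃᵗ/398.1.
  K_A = 1182.8/398.1 = 2.97111, K_B = 513.5/398.1 = 1.28988, K_C = 292.6/398.1 = 0.73499, K_D = 258.4/398.1 = 0.64908
Newton iteration, V/F⁰ = 0.5:
  V/F = 0.500: g = -0.0607, g' = -0.292 → V/F = 0.292
  V/F = 0.292: g = 0.0083, g' = -0.385 → V/F = 0.314
Converged at V/F = 0.314.
Compositions from xᵢ = zᵢ/(1+V/F(Kᵢ−1)), yᵢ = Kᵢxᵢ:
  A: x = 0.114, y = 0.339
  B: x = 0.090, y = 0.116
  C: x = 0.327, y = 0.241
  D: x = 0.469, y = 0.304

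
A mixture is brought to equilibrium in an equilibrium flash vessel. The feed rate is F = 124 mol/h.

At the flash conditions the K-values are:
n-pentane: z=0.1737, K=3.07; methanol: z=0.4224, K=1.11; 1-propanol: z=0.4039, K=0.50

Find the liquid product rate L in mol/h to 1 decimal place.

Material balance + equilibrium reduce to Σ zᵢ(Kᵢ−1)/(1+ψ(Kᵢ−1)) = 0.
g(0) = ΣzᵢKᵢ − 1 = 0.2041 and g(1) = 1 − Σzᵢ/Kᵢ = -0.2449, so a root lies in (0, 1).
Newton iteration, ψ⁰ = 0.5:
  ψ = 0.5000: g = -0.04854, g' = -0.3638 → ψ = 0.3666
  ψ = 0.3666: g = 0.00182, g' = -0.3967 → ψ = 0.3712
Converged at ψ = 0.3712.
Then V = ψ·F = 0.3712·124 = 46.0 mol/h and L = F − V = 78.0 mol/h.

L = 78.0 mol/h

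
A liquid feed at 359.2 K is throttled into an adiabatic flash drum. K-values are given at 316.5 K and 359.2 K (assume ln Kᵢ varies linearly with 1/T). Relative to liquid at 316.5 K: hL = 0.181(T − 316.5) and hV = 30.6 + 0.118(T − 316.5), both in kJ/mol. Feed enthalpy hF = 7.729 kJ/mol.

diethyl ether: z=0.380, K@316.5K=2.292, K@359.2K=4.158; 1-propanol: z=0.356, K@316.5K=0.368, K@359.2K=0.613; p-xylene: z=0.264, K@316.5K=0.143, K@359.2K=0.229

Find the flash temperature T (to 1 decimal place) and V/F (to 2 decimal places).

T = 327.7 K, V/F = 0.19

Adiabatic flash: solve Rachford–Rice at each trial T, then check hF = ψ·hV(T) + (1−ψ)·hL(T).
  T = 316.5 K: K = (2.292, 0.368, 0.143), RR gives ψ = 0.042, H_out = 1.281 kJ/mol
  T = 359.2 K: K = (4.158, 0.613, 0.229), RR gives ψ = 0.466, H_out = 20.728 kJ/mol
  T = 337.9 K: K = (3.148, 0.483, 0.184), RR gives ψ = 0.294, H_out = 12.466 kJ/mol
  T = 327.2 K: K = (2.700, 0.423, 0.163), RR gives ψ = 0.185, H_out = 7.478 kJ/mol
  T = 332.5 K: K = (2.917, 0.452, 0.173), RR gives ψ = 0.242, H_out = 10.056 kJ/mol
  T = 329.9 K: K = (2.809, 0.438, 0.168), RR gives ψ = 0.215, H_out = 8.821 kJ/mol
  T = 328.5 K: K = (2.752, 0.430, 0.165), RR gives ψ = 0.200, H_out = 8.133 kJ/mol
Linear interpolation between T = 327.2 (H_out = 7.478) and T = 328.5 (H_out = 8.133) on hF = 7.729 gives T ≈ 327.7 K, at which ψ = 0.19.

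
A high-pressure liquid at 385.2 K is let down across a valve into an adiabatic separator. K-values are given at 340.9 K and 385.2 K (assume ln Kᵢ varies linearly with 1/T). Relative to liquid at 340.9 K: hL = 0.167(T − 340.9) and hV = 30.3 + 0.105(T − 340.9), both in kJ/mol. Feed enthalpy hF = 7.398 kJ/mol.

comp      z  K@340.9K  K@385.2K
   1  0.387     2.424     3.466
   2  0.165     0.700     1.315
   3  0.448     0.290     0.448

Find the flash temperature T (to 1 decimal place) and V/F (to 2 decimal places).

T = 343.2 K, V/F = 0.23

Adiabatic flash: solve Rachford–Rice at each trial T, then check hF = ψ·hV(T) + (1−ψ)·hL(T).
  T = 340.9 K: K = (2.424, 0.700, 0.290), RR gives ψ = 0.207, H_out = 6.271 kJ/mol
  T = 385.2 K: K = (3.466, 1.315, 0.448), RR gives ψ = 0.685, H_out = 26.271 kJ/mol
  T = 363.0 K: K = (2.929, 0.977, 0.365), RR gives ψ = 0.447, H_out = 16.620 kJ/mol
  T = 351.9 K: K = (2.671, 0.831, 0.326), RR gives ψ = 0.329, H_out = 11.585 kJ/mol
  T = 346.4 K: K = (2.547, 0.764, 0.308), RR gives ψ = 0.269, H_out = 8.981 kJ/mol
  T = 343.6 K: K = (2.484, 0.731, 0.299), RR gives ψ = 0.238, H_out = 7.617 kJ/mol
  T = 342.2 K: K = (2.453, 0.715, 0.294), RR gives ψ = 0.222, H_out = 6.923 kJ/mol
Linear interpolation between T = 342.2 (H_out = 6.923) and T = 343.6 (H_out = 7.617) on hF = 7.398 gives T ≈ 343.2 K, at which ψ = 0.23.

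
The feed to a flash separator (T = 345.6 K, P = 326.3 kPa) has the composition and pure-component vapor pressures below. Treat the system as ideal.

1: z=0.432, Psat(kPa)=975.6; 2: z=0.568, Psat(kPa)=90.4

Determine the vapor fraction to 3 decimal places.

ψ = 0.312

Raoult's law: Kᵢ = Pᵢˢᵃᵗ/P = Pᵢˢᵃᵗ/326.3.
  K_1 = 975.6/326.3 = 2.98989, K_2 = 90.4/326.3 = 0.27705
Rachford–Rice: g(ψ) = Σ zᵢ(Kᵢ−1)/(1+ψ(Kᵢ−1)) = 0.
Feasibility: ΣzᵢKᵢ = 1.449, Σzᵢ/Kᵢ = 2.195 — both > 1, two phases present.
Binary case is linear: z₁(K₁−1)(1+ψ(K₂−1)) + z₂(K₂−1)(1+ψ(K₁−1)) = 0
⇒ ψ = [z₁(K₁−1)+z₂(K₂−1)] / [−(K₁−1)(K₂−1)] = 0.4490/1.4386 = 0.312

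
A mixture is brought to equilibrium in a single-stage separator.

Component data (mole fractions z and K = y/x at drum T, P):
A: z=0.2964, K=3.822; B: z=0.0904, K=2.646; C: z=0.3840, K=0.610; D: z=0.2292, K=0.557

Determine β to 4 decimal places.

Rachford–Rice: g(β) = Σ zᵢ(Kᵢ−1)/(1+β(Kᵢ−1)) = 0.
Feasibility: ΣzᵢKᵢ = 1.7339, Σzᵢ/Kᵢ = 1.1527 — both > 1, two phases present.
Iterate (Newton) starting at β = 0.5:
  β = 0.5000: g = 0.11209, g' = -0.6441 → β = 0.6740
  β = 0.6740: g = 0.01084, g' = -0.5342 → β = 0.6943
  β = 0.6943: g = 0.00008, g' = -0.5265 → β = 0.6945
Converged at β = 0.6945.

β = 0.6945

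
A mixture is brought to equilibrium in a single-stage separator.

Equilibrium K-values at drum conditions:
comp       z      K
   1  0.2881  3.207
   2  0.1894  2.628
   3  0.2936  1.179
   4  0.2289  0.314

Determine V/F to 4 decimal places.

V/F = 0.8715

Rachford–Rice: g(V/F) = Σ zᵢ(Kᵢ−1)/(1+V/F(Kᵢ−1)) = 0.
Feasibility: ΣzᵢKᵢ = 1.8397, Σzᵢ/Kᵢ = 1.1399 — both > 1, two phases present.
Newton iteration, V/F⁰ = 0.33:
  V/F = 0.3300: g = 0.41513, g' = -0.8706 → V/F = 0.8068
  V/F = 0.8068: g = 0.05619, g' = -0.8227 → V/F = 0.8751
  V/F = 0.8751: g = -0.00339, g' = -0.9301 → V/F = 0.8715
Converged at V/F = 0.8715.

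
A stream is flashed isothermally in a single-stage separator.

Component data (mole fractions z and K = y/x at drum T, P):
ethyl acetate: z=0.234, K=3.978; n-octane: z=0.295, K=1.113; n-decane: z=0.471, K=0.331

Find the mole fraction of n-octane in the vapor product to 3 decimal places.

y_n-octane = 0.317

Iterate (Newton) starting at ψ = 0.5:
  ψ = 0.500: g = -0.1620, g' = -0.814 → ψ = 0.301
  ψ = 0.301: g = 0.0050, g' = -0.911 → ψ = 0.307
Converged at ψ = 0.307.
Compositions from xᵢ = zᵢ/(1+ψ(Kᵢ−1)), yᵢ = Kᵢxᵢ:
  ethyl acetate: x = 0.122, y = 0.487
  n-octane: x = 0.285, y = 0.317
  n-decane: x = 0.593, y = 0.196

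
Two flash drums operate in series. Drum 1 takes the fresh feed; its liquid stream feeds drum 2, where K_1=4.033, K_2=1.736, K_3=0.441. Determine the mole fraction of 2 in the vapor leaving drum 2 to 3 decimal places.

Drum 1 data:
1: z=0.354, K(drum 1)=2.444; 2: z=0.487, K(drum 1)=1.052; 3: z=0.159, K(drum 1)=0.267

y_2 (drum 2) = 0.513

Drum 1:
Rachford–Rice: g(ψ₁) = Σ zᵢ(Kᵢ−1)/(1+ψ₁(Kᵢ−1)) = 0.
Feasibility: ΣzᵢKᵢ = 1.420, Σzᵢ/Kᵢ = 1.203 — both > 1, two phases present.
Newton iteration, ψ₁⁰ = 0.5:
  ψ₁ = 0.500: g = 0.1376, g' = -0.463 → ψ₁ = 0.797
  ψ₁ = 0.797: g = -0.0184, g' = -0.655 → ψ₁ = 0.769
  ψ₁ = 0.769: g = -0.0006, g' = -0.616 → ψ₁ = 0.768
Converged at ψ₁ = 0.768.
Drum-1 compositions:
  1: x = 0.168, y = 0.410
  2: x = 0.468, y = 0.493
  3: x = 0.364, y = 0.097
Drum-2 feed = drum-1 liquid: z₂ = (0.1678, 0.4683, 0.3639).
Drum 2:
Iterate (Newton) starting at ψ₂ = 0.5:
  ψ₂ = 0.500: g = 0.1719, g' = -0.598 → ψ₂ = 0.787
  ψ₂ = 0.787: g = 0.0052, g' = -0.599 → ψ₂ = 0.796
Converged at ψ₂ = 0.796.
  1: x = 0.049, y = 0.198
  2: x = 0.295, y = 0.513
  3: x = 0.656, y = 0.289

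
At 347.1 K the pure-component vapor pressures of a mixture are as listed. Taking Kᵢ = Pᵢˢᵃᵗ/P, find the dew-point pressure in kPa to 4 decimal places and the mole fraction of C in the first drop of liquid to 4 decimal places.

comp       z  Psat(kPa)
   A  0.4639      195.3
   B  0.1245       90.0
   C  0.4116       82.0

Pdew = 113.9190 kPa, x_C = 0.5718

At the dew point ψ → 1, so Σzᵢ/Kᵢ = 1 with Kᵢ = Pᵢˢᵃᵗ/P ⇒ 1/P = Σzᵢ/Pᵢˢᵃᵗ.
1/P = 0.4639/195.3 + 0.1245/90.0 + 0.4116/82.0 = 0.0087782 ⇒ P = 113.9190 kPa
xᵢ = zᵢP/Pᵢˢᵃᵗ ⇒ x_C = 0.4116·113.9190/82.0 = 0.5718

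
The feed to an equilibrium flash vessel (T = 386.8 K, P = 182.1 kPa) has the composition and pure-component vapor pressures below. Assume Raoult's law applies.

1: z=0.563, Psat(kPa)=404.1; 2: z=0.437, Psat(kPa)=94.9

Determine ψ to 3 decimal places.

ψ = 0.817

Raoult's law: Kᵢ = Pᵢˢᵃᵗ/P = Pᵢˢᵃᵗ/182.1.
  K_1 = 404.1/182.1 = 2.21911, K_2 = 94.9/182.1 = 0.52114
Iterate (Newton) starting at ψ = 0.5:
  ψ = 0.500: g = 0.1513, g' = -0.496 → ψ = 0.805
  ψ = 0.805: g = 0.0059, g' = -0.478 → ψ = 0.817
Converged at ψ = 0.817.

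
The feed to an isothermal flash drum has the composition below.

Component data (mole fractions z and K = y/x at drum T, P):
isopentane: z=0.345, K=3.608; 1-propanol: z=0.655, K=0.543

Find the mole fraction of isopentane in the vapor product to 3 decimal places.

Binary case is linear: z₁(K₁−1)(1+ψ(K₂−1)) + z₂(K₂−1)(1+ψ(K₁−1)) = 0
⇒ ψ = [z₁(K₁−1)+z₂(K₂−1)] / [−(K₁−1)(K₂−1)] = 0.6004/1.1919 = 0.504
Compositions from xᵢ = zᵢ/(1+ψ(Kᵢ−1)), yᵢ = Kᵢxᵢ:
  isopentane: x = 0.149, y = 0.538
  1-propanol: x = 0.851, y = 0.462

y_isopentane = 0.538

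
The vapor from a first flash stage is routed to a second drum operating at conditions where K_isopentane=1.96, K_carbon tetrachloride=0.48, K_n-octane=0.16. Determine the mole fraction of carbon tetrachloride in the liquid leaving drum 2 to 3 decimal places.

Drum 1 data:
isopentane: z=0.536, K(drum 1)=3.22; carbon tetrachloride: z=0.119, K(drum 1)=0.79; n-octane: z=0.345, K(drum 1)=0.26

x_carbon tetrachloride (drum 2) = 0.169

Drum 1:
Iterate (Newton) starting at ψ₁ = 0.53:
  ψ₁ = 0.530: g = 0.0985, g' = -1.076 → ψ₁ = 0.622
  ψ₁ = 0.622: g = -0.0015, g' = -1.121 → ψ₁ = 0.620
Converged at ψ₁ = 0.620.
Drum-1 compositions:
  isopentane: x = 0.226, y = 0.726
  carbon tetrachloride: x = 0.137, y = 0.108
  n-octane: x = 0.638, y = 0.166
Drum-2 feed = drum-1 vapor: z₂ = (0.7261, 0.1081, 0.1658).
Drum 2:
Material balance + equilibrium reduce to Σ zᵢ(Kᵢ−1)/(1+ψ₂(Kᵢ−1)) = 0.
g(0) = ΣzᵢKᵢ − 1 = 0.502 and g(1) = 1 − Σzᵢ/Kᵢ = -0.632, so a root lies in (0, 1).
Newton iteration, ψ₂⁰ = 0.45:
  ψ₂ = 0.450: g = 0.1895, g' = -0.679 → ψ₂ = 0.729
  ψ₂ = 0.729: g = -0.0400, g' = -1.087 → ψ₂ = 0.692
  ψ₂ = 0.692: g = -0.0020, g' = -0.981 → ψ₂ = 0.690
Converged at ψ₂ = 0.690.
  isopentane: x = 0.437, y = 0.856
  carbon tetrachloride: x = 0.169, y = 0.081
  n-octane: x = 0.395, y = 0.063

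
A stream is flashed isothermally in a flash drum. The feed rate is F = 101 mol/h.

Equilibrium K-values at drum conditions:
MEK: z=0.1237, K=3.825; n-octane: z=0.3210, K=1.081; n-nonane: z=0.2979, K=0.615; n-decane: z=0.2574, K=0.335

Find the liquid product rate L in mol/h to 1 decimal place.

Let ψ = V/F and solve Σ zᵢ(Kᵢ−1)/(1+ψ(Kᵢ−1)) = 0.
Feasibility: ΣzᵢKᵢ = 1.0896, Σzᵢ/Kᵢ = 1.5820 — both > 1, two phases present.
Newton–Raphson from ψ = 0.67:
  ψ = 0.6700: g = -0.31782, g' = -0.5703 → ψ = 0.1128
  ψ = 0.1128: g = -0.01415, g' = -0.7512 → ψ = 0.0939
  ψ = 0.0939: g = 0.00041, g' = -0.7957 → ψ = 0.0944
Converged at ψ = 0.0944.
Then V = ψ·F = 0.0944·101 = 9.5 mol/h and L = F − V = 91.5 mol/h.

L = 91.5 mol/h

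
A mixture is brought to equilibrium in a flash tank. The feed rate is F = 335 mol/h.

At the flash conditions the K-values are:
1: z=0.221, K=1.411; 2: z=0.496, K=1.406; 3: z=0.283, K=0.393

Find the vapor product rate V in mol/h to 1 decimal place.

Material balance + equilibrium reduce to Σ zᵢ(Kᵢ−1)/(1+V/F(Kᵢ−1)) = 0.
Check two-phase: ΣzᵢKᵢ = 1.120 > 1 and Σzᵢ/Kᵢ = 1.230 > 1, so g(0) = 0.120 > 0 and g(1) = -0.230 < 0.
Newton iteration, V/F⁰ = 0.53:
  V/F = 0.530: g = -0.0130, g' = -0.307 → V/F = 0.488
  V/F = 0.488: g = -0.0003, g' = -0.293 → V/F = 0.487
Converged at V/F = 0.487.
Then V = V/F·F = 0.4868·335 = 163.1 mol/h and L = F − V = 171.9 mol/h.

V = 163.1 mol/h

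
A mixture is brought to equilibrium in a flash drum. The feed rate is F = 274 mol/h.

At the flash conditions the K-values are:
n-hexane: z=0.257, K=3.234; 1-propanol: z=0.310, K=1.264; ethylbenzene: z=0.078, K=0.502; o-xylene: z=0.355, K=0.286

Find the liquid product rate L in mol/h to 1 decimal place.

L = 173.8 mol/h

Rachford–Rice: g(ψ) = Σ zᵢ(Kᵢ−1)/(1+ψ(Kᵢ−1)) = 0.
Check two-phase: ΣzᵢKᵢ = 1.364 > 1 and Σzᵢ/Kᵢ = 1.721 > 1, so g(0) = 0.364 > 0 and g(1) = -0.721 < 0.
Newton–Raphson from ψ = 0.5:
  ψ = 0.500: g = -0.1024, g' = -0.775 → ψ = 0.368
  ψ = 0.368: g = -0.0016, g' = -0.766 → ψ = 0.366
Converged at ψ = 0.366.
Then V = ψ·F = 0.3658·274 = 100.2 mol/h and L = F − V = 173.8 mol/h.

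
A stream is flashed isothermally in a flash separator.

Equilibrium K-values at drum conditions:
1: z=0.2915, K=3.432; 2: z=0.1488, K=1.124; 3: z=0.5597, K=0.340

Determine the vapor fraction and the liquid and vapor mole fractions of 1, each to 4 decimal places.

ψ = 0.2663, x_1 = 0.1769, y_1 = 0.6072

Let ψ = V/F and solve Σ zᵢ(Kᵢ−1)/(1+ψ(Kᵢ−1)) = 0.
Check two-phase: ΣzᵢKᵢ = 1.3580 > 1 and Σzᵢ/Kᵢ = 1.8635 > 1, so g(0) = 0.3580 > 0 and g(1) = -0.8635 < 0.
Newton iteration, ψ⁰ = 0.5:
  ψ = 0.5000: g = -0.21406, g' = -0.8962 → ψ = 0.2612
  ψ = 0.2612: g = 0.00510, g' = -1.0029 → ψ = 0.2662
  ψ = 0.2662: g = 0.00002, g' = -0.9962 → ψ = 0.2663
Converged at ψ = 0.2663.
Compositions from xᵢ = zᵢ/(1+ψ(Kᵢ−1)), yᵢ = Kᵢxᵢ:
  1: x = 0.1769, y = 0.6072
  2: x = 0.1440, y = 0.1619
  3: x = 0.6790, y = 0.2309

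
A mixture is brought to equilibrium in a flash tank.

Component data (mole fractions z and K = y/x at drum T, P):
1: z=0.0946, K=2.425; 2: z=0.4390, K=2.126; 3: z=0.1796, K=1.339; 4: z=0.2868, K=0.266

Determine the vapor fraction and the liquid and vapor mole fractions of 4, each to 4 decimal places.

ψ = 0.6533, x_4 = 0.5510, y_4 = 0.1466

Let ψ = V/F and solve Σ zᵢ(Kᵢ−1)/(1+ψ(Kᵢ−1)) = 0.
Feasibility: ΣzᵢKᵢ = 1.4795, Σzᵢ/Kᵢ = 1.4578 — both > 1, two phases present.
Newton iteration, ψ⁰ = 0.5:
  ψ = 0.5000: g = 0.11448, g' = -0.6941 → ψ = 0.6649
  ψ = 0.6649: g = -0.00963, g' = -0.8360 → ψ = 0.6534
  ψ = 0.6534: g = -0.00009, g' = -0.8207 → ψ = 0.6533
Converged at ψ = 0.6533.
Compositions from xᵢ = zᵢ/(1+ψ(Kᵢ−1)), yᵢ = Kᵢxᵢ:
  1: x = 0.0490, y = 0.1188
  2: x = 0.2529, y = 0.5377
  3: x = 0.1470, y = 0.1969
  4: x = 0.5510, y = 0.1466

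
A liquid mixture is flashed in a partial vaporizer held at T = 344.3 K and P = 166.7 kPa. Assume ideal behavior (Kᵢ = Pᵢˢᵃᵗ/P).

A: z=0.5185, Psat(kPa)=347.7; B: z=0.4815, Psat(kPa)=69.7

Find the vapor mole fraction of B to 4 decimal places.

Raoult's law: Kᵢ = Pᵢˢᵃᵗ/P = Pᵢˢᵃᵗ/166.7.
  K_A = 347.7/166.7 = 2.085783, K_B = 69.7/166.7 = 0.418116
Material balance + equilibrium reduce to Σ zᵢ(Kᵢ−1)/(1+ψ(Kᵢ−1)) = 0.
Feasibility: ΣzᵢKᵢ = 1.2828, Σzᵢ/Kᵢ = 1.4002 — both > 1, two phases present.
Binary case is linear: z₁(K₁−1)(1+ψ(K₂−1)) + z₂(K₂−1)(1+ψ(K₁−1)) = 0
⇒ ψ = [z₁(K₁−1)+z₂(K₂−1)] / [−(K₁−1)(K₂−1)] = 0.28280/0.63180 = 0.4476
Compositions from xᵢ = zᵢ/(1+ψ(Kᵢ−1)), yᵢ = Kᵢxᵢ:
  A: x = 0.3489, y = 0.7278
  B: x = 0.6511, y = 0.2722

y_B = 0.2722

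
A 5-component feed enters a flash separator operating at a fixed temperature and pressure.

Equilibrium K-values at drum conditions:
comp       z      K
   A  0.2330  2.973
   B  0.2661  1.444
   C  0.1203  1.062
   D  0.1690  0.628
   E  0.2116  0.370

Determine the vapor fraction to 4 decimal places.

ψ = 0.6327

Let ψ = V/F and solve Σ zᵢ(Kᵢ−1)/(1+ψ(Kᵢ−1)) = 0.
Feasibility: ΣzᵢKᵢ = 1.3891, Σzᵢ/Kᵢ = 1.2169 — both > 1, two phases present.
Newton–Raphson from ψ = 0.35:
  ψ = 0.3500: g = 0.13819, g' = -0.5262 → ψ = 0.6126
  ψ = 0.6126: g = 0.00969, g' = -0.4807 → ψ = 0.6328
  ψ = 0.6328: g = -0.00003, g' = -0.4840 → ψ = 0.6327
Converged at ψ = 0.6327.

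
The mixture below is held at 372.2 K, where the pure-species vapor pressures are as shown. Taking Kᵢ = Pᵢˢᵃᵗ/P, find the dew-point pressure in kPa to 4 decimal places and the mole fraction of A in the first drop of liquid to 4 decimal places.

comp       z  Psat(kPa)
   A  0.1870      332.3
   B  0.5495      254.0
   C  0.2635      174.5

Pdew = 236.0629 kPa, x_A = 0.1328

At the dew point ψ → 1, so Σzᵢ/Kᵢ = 1 with Kᵢ = Pᵢˢᵃᵗ/P ⇒ 1/P = Σzᵢ/Pᵢˢᵃᵗ.
1/P = 0.1870/332.3 + 0.5495/254.0 + 0.2635/174.5 = 0.0042362 ⇒ P = 236.0629 kPa
xᵢ = zᵢP/Pᵢˢᵃᵗ ⇒ x_A = 0.1870·236.0629/332.3 = 0.1328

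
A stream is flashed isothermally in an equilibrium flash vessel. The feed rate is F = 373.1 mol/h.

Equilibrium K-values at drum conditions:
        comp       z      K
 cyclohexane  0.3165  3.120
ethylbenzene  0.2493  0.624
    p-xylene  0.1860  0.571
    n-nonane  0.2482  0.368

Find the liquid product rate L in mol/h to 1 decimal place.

Let β = V/F and solve Σ zᵢ(Kᵢ−1)/(1+β(Kᵢ−1)) = 0.
Feasibility: ΣzᵢKᵢ = 1.3406, Σzᵢ/Kᵢ = 1.5012 — both > 1, two phases present.
Iterate (Newton) starting at β = 0.64:
  β = 0.6400: g = -0.21214, g' = -0.6618 → β = 0.3195
  β = 0.3195: g = 0.00451, g' = -0.7528 → β = 0.3254
  β = 0.3254: g = 0.00002, g' = -0.7472 → β = 0.3255
Converged at β = 0.3255.
Then V = β·F = 0.3255·373.1 = 121.4 mol/h and L = F − V = 251.7 mol/h.

L = 251.7 mol/h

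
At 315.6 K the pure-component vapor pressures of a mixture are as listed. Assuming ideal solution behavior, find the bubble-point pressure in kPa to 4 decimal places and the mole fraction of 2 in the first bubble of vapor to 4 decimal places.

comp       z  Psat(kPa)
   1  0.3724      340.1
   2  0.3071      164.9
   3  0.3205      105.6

At the bubble point ψ → 0, so ΣzᵢKᵢ = 1 with Kᵢ = Pᵢˢᵃᵗ/P ⇒ P = ΣzᵢPᵢˢᵃᵗ.
P = 0.3724·340.1 + 0.3071·164.9 + 0.3205·105.6 = 211.1388 kPa
yᵢ = zᵢPᵢˢᵃᵗ/P ⇒ y_2 = 0.3071·164.9/211.1388 = 0.2398

Pbub = 211.1388 kPa, y_2 = 0.2398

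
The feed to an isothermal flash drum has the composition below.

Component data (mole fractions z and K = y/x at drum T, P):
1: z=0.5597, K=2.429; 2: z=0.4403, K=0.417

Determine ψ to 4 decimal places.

Let ψ = V/F and solve Σ zᵢ(Kᵢ−1)/(1+ψ(Kᵢ−1)) = 0.
g(0) = ΣzᵢKᵢ − 1 = 0.5431 and g(1) = 1 − Σzᵢ/Kᵢ = -0.2863, so a root lies in (0, 1).
Binary case is linear: z₁(K₁−1)(1+ψ(K₂−1)) + z₂(K₂−1)(1+ψ(K₁−1)) = 0
⇒ ψ = [z₁(K₁−1)+z₂(K₂−1)] / [−(K₁−1)(K₂−1)] = 0.54312/0.83311 = 0.6519

ψ = 0.6519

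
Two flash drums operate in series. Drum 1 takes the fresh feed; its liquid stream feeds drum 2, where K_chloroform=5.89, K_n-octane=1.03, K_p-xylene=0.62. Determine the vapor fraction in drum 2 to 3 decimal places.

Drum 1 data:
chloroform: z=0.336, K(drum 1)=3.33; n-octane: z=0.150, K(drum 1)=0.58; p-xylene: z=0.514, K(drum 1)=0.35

Drum 1:
Material balance + equilibrium reduce to Σ zᵢ(Kᵢ−1)/(1+ψ₁(Kᵢ−1)) = 0.
Feasibility: ΣzᵢKᵢ = 1.386, Σzᵢ/Kᵢ = 1.828 — both > 1, two phases present.
Iterate (Newton) starting at ψ₁ = 0.36:
  ψ₁ = 0.360: g = -0.0846, g' = -0.946 → ψ₁ = 0.271
  ψ₁ = 0.271: g = 0.0037, g' = -1.040 → ψ₁ = 0.274
Converged at ψ₁ = 0.274.
Drum-1 compositions:
  chloroform: x = 0.205, y = 0.683
  n-octane: x = 0.170, y = 0.098
  p-xylene: x = 0.625, y = 0.219
Drum-2 feed = drum-1 liquid: z₂ = (0.2050, 0.1695, 0.6254).
Drum 2:
Newton iteration, ψ₂⁰ = 0.59:
  ψ₂ = 0.590: g = -0.0433, g' = -0.475 → ψ₂ = 0.499
  ψ₂ = 0.499: g = 0.0033, g' = -0.552 → ψ₂ = 0.505
Converged at ψ₂ = 0.505.
  chloroform: x = 0.059, y = 0.348
  n-octane: x = 0.167, y = 0.172
  p-xylene: x = 0.774, y = 0.480

V/F (drum 2) = 0.505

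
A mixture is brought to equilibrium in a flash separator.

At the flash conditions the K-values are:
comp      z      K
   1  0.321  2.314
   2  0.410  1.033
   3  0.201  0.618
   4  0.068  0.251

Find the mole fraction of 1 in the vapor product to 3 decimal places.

y_1 = 0.373

Let ψ = V/F and solve Σ zᵢ(Kᵢ−1)/(1+ψ(Kᵢ−1)) = 0.
Feasibility: ΣzᵢKᵢ = 1.308, Σzᵢ/Kᵢ = 1.132 — both > 1, two phases present.
Iterate (Newton) starting at ψ = 0.52:
  ψ = 0.520: g = 0.0846, g' = -0.344 → ψ = 0.766
  ψ = 0.766: g = -0.0046, g' = -0.407 → ψ = 0.755
Converged at ψ = 0.755.
Compositions from xᵢ = zᵢ/(1+ψ(Kᵢ−1)), yᵢ = Kᵢxᵢ:
  1: x = 0.161, y = 0.373
  2: x = 0.400, y = 0.413
  3: x = 0.282, y = 0.175
  4: x = 0.156, y = 0.039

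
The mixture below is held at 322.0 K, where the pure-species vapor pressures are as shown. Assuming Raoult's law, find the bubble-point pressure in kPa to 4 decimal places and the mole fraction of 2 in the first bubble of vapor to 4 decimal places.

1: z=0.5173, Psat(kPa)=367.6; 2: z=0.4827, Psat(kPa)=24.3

Pbub = 201.8891 kPa, y_2 = 0.0581

At the bubble point ψ → 0, so ΣzᵢKᵢ = 1 with Kᵢ = Pᵢˢᵃᵗ/P ⇒ P = ΣzᵢPᵢˢᵃᵗ.
P = 0.5173·367.6 + 0.4827·24.3 = 201.8891 kPa
yᵢ = zᵢPᵢˢᵃᵗ/P ⇒ y_2 = 0.4827·24.3/201.8891 = 0.0581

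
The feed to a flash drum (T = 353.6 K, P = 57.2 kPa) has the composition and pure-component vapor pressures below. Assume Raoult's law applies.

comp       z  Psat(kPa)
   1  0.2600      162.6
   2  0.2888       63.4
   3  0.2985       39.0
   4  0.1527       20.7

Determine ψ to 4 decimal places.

Raoult's law: Kᵢ = Pᵢˢᵃᵗ/P = Pᵢˢᵃᵗ/57.2.
  K_1 = 162.6/57.2 = 2.842657, K_2 = 63.4/57.2 = 1.108392, K_3 = 39.0/57.2 = 0.681818, K_4 = 20.7/57.2 = 0.361888
Material balance + equilibrium reduce to Σ zᵢ(Kᵢ−1)/(1+ψ(Kᵢ−1)) = 0.
g(0) = ΣzᵢKᵢ − 1 = 0.3180 and g(1) = 1 − Σzᵢ/Kᵢ = -0.2118, so a root lies in (0, 1).
Newton–Raphson from ψ = 0.5:
  ψ = 0.5000: g = 0.02301, g' = -0.4190 → ψ = 0.5549
  ψ = 0.5549: g = 0.00021, g' = -0.4124 → ψ = 0.5554
Converged at ψ = 0.5554.

ψ = 0.5554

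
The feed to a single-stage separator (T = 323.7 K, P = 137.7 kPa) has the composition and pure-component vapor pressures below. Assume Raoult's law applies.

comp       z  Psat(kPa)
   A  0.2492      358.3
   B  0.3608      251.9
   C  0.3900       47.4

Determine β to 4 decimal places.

β = 0.5748

Raoult's law: Kᵢ = Pᵢˢᵃᵗ/P = Pᵢˢᵃᵗ/137.7.
  K_A = 358.3/137.7 = 2.602033, K_B = 251.9/137.7 = 1.829339, K_C = 47.4/137.7 = 0.344227
Newton iteration, β⁰ = 0.32:
  β = 0.3200: g = 0.17672, g' = -0.7031 → β = 0.5713
  β = 0.5713: g = 0.00248, g' = -0.7175 → β = 0.5748
Converged at β = 0.5748.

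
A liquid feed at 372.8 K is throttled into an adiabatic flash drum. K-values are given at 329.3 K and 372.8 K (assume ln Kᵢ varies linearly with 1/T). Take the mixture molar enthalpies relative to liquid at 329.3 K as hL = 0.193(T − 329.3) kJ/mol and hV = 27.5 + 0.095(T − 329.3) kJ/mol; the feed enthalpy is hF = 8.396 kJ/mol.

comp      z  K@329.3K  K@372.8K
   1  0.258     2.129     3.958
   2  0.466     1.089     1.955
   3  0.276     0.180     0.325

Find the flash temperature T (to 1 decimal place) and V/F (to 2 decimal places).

T = 332.0 K, V/F = 0.29

Adiabatic flash: solve Rachford–Rice at each trial T, then check hF = ψ·hV(T) + (1−ψ)·hL(T).
  T = 329.3 K: K = (2.129, 1.089, 0.180), RR gives ψ = 0.216, H_out = 5.931 kJ/mol
  T = 372.8 K: K = (3.958, 1.955, 0.325), RR gives ψ = 0.875, H_out = 28.729 kJ/mol
  T = 351.1 K: K = (2.961, 1.487, 0.247), RR gives ψ = 0.635, H_out = 20.309 kJ/mol
  T = 340.2 K: K = (2.524, 1.279, 0.212), RR gives ψ = 0.468, H_out = 14.461 kJ/mol
  T = 334.8 K: K = (2.323, 1.183, 0.196), RR gives ψ = 0.357, H_out = 10.699 kJ/mol
  T = 332.1 K: K = (2.227, 1.136, 0.188), RR gives ψ = 0.292, H_out = 8.497 kJ/mol
  T = 330.7 K: K = (2.177, 1.112, 0.184), RR gives ψ = 0.255, H_out = 7.253 kJ/mol
Linear interpolation between T = 330.7 (H_out = 7.253) and T = 332.1 (H_out = 8.497) on hF = 8.396 gives T ≈ 332.0 K, at which ψ = 0.29.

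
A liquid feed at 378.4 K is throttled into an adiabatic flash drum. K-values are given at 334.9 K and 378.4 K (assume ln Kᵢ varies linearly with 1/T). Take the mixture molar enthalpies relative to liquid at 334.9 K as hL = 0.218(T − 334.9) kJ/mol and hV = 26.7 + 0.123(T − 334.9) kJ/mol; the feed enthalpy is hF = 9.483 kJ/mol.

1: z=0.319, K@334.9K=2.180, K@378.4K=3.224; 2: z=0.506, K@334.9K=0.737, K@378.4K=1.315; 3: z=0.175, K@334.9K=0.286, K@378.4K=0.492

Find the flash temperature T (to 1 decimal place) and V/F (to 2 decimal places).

Adiabatic flash: solve Rachford–Rice at each trial T, then check hF = ψ·hV(T) + (1−ψ)·hL(T).
  T = 334.9 K: K = (2.180, 0.737, 0.286), RR gives ψ = 0.241, H_out = 6.439 kJ/mol
  T = 378.4 K: K = (3.224, 1.315, 0.492), RR gives ψ = 1.000, H_out = 32.050 kJ/mol
  T = 356.6 K: K = (2.682, 1.001, 0.381), RR gives ψ = 0.834, H_out = 25.287 kJ/mol
  T = 345.8 K: K = (2.427, 0.864, 0.332), RR gives ψ = 0.539, H_out = 16.222 kJ/mol
  T = 340.4 K: K = (2.303, 0.799, 0.309), RR gives ψ = 0.390, H_out = 11.403 kJ/mol
  T = 337.6 K: K = (2.240, 0.767, 0.297), RR gives ψ = 0.314, H_out = 8.881 kJ/mol
  T = 339.0 K: K = (2.272, 0.783, 0.303), RR gives ψ = 0.352, H_out = 10.144 kJ/mol
Linear interpolation between T = 337.6 (H_out = 8.881) and T = 339.0 (H_out = 10.144) on hF = 9.483 gives T ≈ 338.3 K, at which ψ = 0.33.

T = 338.3 K, V/F = 0.33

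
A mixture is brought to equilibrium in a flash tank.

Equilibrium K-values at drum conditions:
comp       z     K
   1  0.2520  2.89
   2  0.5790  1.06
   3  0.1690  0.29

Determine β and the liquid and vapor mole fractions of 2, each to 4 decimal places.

Rachford–Rice: g(β) = Σ zᵢ(Kᵢ−1)/(1+β(Kᵢ−1)) = 0.
g(0) = ΣzᵢKᵢ − 1 = 0.3910 and g(1) = 1 − Σzᵢ/Kᵢ = -0.2162, so a root lies in (0, 1).
Iterate (Newton) starting at β = 0.57:
  β = 0.5700: g = 0.06131, g' = -0.4510 → β = 0.7060
  β = 0.7060: g = -0.00320, g' = -0.5096 → β = 0.6997
  β = 0.6997: g = -0.00001, g' = -0.5052 → β = 0.6996
Converged at β = 0.6996.
Compositions from xᵢ = zᵢ/(1+β(Kᵢ−1)), yᵢ = Kᵢxᵢ:
  1: x = 0.1085, y = 0.3136
  2: x = 0.5557, y = 0.5890
  3: x = 0.3358, y = 0.0974

β = 0.6996, x_2 = 0.5557, y_2 = 0.5890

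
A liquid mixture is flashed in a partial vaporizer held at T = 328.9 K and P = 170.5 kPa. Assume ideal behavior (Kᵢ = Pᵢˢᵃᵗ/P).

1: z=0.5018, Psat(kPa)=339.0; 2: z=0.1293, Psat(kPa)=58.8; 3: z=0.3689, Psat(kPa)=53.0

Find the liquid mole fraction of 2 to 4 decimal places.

Raoult's law: Kᵢ = Pᵢˢᵃᵗ/P = Pᵢˢᵃᵗ/170.5.
  K_1 = 339.0/170.5 = 1.988270, K_2 = 58.8/170.5 = 0.344868, K_3 = 53.0/170.5 = 0.310850
Iterate (Newton) starting at ψ = 0.67:
  ψ = 0.6700: g = -0.32493, g' = -0.9584 → ψ = 0.3310
  ψ = 0.3310: g = -0.06382, g' = -0.6628 → ψ = 0.2347
  ψ = 0.2347: g = -0.00082, g' = -0.6497 → ψ = 0.2334
Converged at ψ = 0.2334.
Compositions from xᵢ = zᵢ/(1+ψ(Kᵢ−1)), yᵢ = Kᵢxᵢ:
  1: x = 0.4077, y = 0.8107
  2: x = 0.1526, y = 0.0526
  3: x = 0.4396, y = 0.1367

x_2 = 0.1526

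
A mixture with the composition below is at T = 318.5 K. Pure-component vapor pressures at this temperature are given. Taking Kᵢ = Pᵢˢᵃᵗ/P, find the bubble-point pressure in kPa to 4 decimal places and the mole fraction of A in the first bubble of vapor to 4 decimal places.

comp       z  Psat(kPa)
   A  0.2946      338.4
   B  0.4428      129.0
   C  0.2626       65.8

At the bubble point ψ → 0, so ΣzᵢKᵢ = 1 with Kᵢ = Pᵢˢᵃᵗ/P ⇒ P = ΣzᵢPᵢˢᵃᵗ.
P = 0.2946·338.4 + 0.4428·129.0 + 0.2626·65.8 = 174.0929 kPa
yᵢ = zᵢPᵢˢᵃᵗ/P ⇒ y_A = 0.2946·338.4/174.0929 = 0.5726

Pbub = 174.0929 kPa, y_A = 0.5726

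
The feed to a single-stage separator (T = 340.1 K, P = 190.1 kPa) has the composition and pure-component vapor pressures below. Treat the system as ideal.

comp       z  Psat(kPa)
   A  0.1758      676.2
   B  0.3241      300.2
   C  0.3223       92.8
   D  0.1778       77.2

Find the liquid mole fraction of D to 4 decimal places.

Raoult's law: Kᵢ = Pᵢˢᵃᵗ/P = Pᵢˢᵃᵗ/190.1.
  K_A = 676.2/190.1 = 3.557075, K_B = 300.2/190.1 = 1.579169, K_C = 92.8/190.1 = 0.488164, K_D = 77.2/190.1 = 0.406102
Let ψ = V/F and solve Σ zᵢ(Kᵢ−1)/(1+ψ(Kᵢ−1)) = 0.
Feasibility: ΣzᵢKᵢ = 1.3667, Σzᵢ/Kᵢ = 1.3527 — both > 1, two phases present.
Newton iteration, ψ⁰ = 0.5:
  ψ = 0.5000: g = -0.02905, g' = -0.5662 → ψ = 0.4487
  ψ = 0.4487: g = 0.00024, g' = -0.5766 → ψ = 0.4491
Converged at ψ = 0.4491.
Compositions from xᵢ = zᵢ/(1+ψ(Kᵢ−1)), yᵢ = Kᵢxᵢ:
  A: x = 0.0818, y = 0.2911
  B: x = 0.2572, y = 0.4062
  C: x = 0.4185, y = 0.2043
  D: x = 0.2425, y = 0.0985

x_D = 0.2425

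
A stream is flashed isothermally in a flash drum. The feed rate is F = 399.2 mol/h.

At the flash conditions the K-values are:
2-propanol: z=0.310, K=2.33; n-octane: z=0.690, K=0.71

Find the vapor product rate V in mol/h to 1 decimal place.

V = 219.6 mol/h

Rachford–Rice: g(V/F) = Σ zᵢ(Kᵢ−1)/(1+V/F(Kᵢ−1)) = 0.
Check two-phase: ΣzᵢKᵢ = 1.212 > 1 and Σzᵢ/Kᵢ = 1.105 > 1, so g(0) = 0.212 > 0 and g(1) = -0.105 < 0.
Newton–Raphson from V/F = 0.67:
  V/F = 0.670: g = -0.0303, g' = -0.243 → V/F = 0.545
  V/F = 0.545: g = 0.0014, g' = -0.266 → V/F = 0.550
Converged at V/F = 0.550.
Then V = V/F·F = 0.5502·399.2 = 219.6 mol/h and L = F − V = 179.6 mol/h.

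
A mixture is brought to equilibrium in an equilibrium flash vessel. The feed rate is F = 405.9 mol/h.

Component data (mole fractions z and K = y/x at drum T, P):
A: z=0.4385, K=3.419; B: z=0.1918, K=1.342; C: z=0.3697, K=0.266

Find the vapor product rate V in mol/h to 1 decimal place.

V = 244.4 mol/h

Rachford–Rice: g(V/F) = Σ zᵢ(Kᵢ−1)/(1+V/F(Kᵢ−1)) = 0.
Feasibility: ΣzᵢKᵢ = 1.8550, Σzᵢ/Kᵢ = 1.6610 — both > 1, two phases present.
Newton–Raphson from V/F = 0.5:
  V/F = 0.5000: g = 0.10741, g' = -1.0390 → V/F = 0.6034
  V/F = 0.6034: g = -0.00142, g' = -1.0813 → V/F = 0.6021
Converged at V/F = 0.6021.
Then V = V/F·F = 0.6021·405.9 = 244.4 mol/h and L = F − V = 161.5 mol/h.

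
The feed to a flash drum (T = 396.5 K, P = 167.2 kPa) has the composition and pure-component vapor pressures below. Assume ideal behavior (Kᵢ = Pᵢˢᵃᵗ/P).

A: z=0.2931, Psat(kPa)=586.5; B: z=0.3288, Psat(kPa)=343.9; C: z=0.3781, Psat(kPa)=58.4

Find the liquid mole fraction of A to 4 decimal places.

Raoult's law: Kᵢ = Pᵢˢᵃᵗ/P = Pᵢˢᵃᵗ/167.2.
  K_A = 586.5/167.2 = 3.507775, K_B = 343.9/167.2 = 2.056818, K_C = 58.4/167.2 = 0.349282
Rachford–Rice: g(β) = Σ zᵢ(Kᵢ−1)/(1+β(Kᵢ−1)) = 0.
Feasibility: ΣzᵢKᵢ = 1.8365, Σzᵢ/Kᵢ = 1.3259 — both > 1, two phases present.
Newton iteration, β⁰ = 0.38:
  β = 0.3800: g = 0.29743, g' = -0.9528 → β = 0.6922
  β = 0.6922: g = 0.02169, g' = -0.8988 → β = 0.7163
  β = 0.7163: g = -0.00020, g' = -0.9164 → β = 0.7161
Converged at β = 0.7161.
Compositions from xᵢ = zᵢ/(1+β(Kᵢ−1)), yᵢ = Kᵢxᵢ:
  A: x = 0.1048, y = 0.3677
  B: x = 0.1872, y = 0.3850
  C: x = 0.7080, y = 0.2473

x_A = 0.1048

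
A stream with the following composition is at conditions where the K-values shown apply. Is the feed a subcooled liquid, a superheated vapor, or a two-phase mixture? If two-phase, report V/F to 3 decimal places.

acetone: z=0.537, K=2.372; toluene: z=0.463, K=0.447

two-phase, V/F = 0.634

ΣzᵢKᵢ = 1.481; Σzᵢ/Kᵢ = 1.262.
Both exceed 1, so a two-phase solution exists.
Rachford–Rice: g(ψ) = Σ zᵢ(Kᵢ−1)/(1+ψ(Kᵢ−1)) = 0.
Newton–Raphson from ψ = 0.5:
  ψ = 0.500: g = 0.0831, g' = -0.626 → ψ = 0.633
  ψ = 0.633: g = 0.0005, g' = -0.625 → ψ = 0.634
Converged at ψ = 0.634.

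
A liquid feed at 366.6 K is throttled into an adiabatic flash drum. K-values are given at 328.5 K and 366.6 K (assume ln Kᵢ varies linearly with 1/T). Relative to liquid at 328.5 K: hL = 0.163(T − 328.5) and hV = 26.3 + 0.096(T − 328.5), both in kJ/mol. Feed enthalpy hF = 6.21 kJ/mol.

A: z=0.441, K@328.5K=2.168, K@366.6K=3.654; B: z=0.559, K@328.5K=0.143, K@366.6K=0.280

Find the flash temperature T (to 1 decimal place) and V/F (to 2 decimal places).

T = 339.4 K, V/F = 0.17

Adiabatic flash: solve Rachford–Rice at each trial T, then check hF = ψ·hV(T) + (1−ψ)·hL(T).
  T = 328.5 K: K = (2.168, 0.143), RR gives ψ = 0.036, H_out = 0.947 kJ/mol
  T = 366.6 K: K = (3.654, 0.280), RR gives ψ = 0.402, H_out = 15.754 kJ/mol
  T = 347.6 K: K = (2.857, 0.204), RR gives ψ = 0.253, H_out = 9.444 kJ/mol
  T = 338.1 K: K = (2.500, 0.172), RR gives ψ = 0.160, H_out = 5.667 kJ/mol
  T = 342.9 K: K = (2.677, 0.188), RR gives ψ = 0.210, H_out = 7.656 kJ/mol
  T = 340.5 K: K = (2.588, 0.180), RR gives ψ = 0.185, H_out = 6.685 kJ/mol
Linear interpolation between T = 338.1 (H_out = 5.667) and T = 340.5 (H_out = 6.685) on hF = 6.21 gives T ≈ 339.4 K, at which ψ = 0.17.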